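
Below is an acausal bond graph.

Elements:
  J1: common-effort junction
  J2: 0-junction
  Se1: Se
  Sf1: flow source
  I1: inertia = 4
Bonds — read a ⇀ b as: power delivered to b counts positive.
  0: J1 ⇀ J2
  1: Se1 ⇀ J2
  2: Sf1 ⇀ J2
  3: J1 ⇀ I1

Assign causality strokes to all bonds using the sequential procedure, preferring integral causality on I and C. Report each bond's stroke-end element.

β1 |J2  (Se1: effort source, stroke at far end)
β2 |Sf1  (Sf1: flow source, stroke at near end)
β0 |J1  (J2: bond 1 brought effort, rest push out)
β3 |I1  (common-e at J1 fixed by 0)

b0 stroke→J1
b1 stroke→J2
b2 stroke→Sf1
b3 stroke→I1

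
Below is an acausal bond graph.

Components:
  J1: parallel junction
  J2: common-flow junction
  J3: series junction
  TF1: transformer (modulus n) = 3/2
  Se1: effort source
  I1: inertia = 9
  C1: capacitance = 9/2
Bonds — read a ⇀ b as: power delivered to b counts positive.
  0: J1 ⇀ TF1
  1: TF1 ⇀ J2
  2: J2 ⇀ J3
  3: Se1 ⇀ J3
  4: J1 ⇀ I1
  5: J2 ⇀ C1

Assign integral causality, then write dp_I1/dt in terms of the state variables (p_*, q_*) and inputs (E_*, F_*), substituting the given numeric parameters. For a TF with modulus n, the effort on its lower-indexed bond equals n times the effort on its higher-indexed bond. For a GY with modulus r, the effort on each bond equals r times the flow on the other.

β3 |J3  (Se1 (Se) sets effort on bond)
β2 |J2  (J3: last free bond brings flow in)
β4 |I1  (I1: I, integral causality)
β0 |J1  (J1: last free bond brings effort in)
β1 |TF1  (TF TF1: opposite of bond 0)
β5 |J2  (J2: bond 1 brought flow, rest push out)

dp_I1/dt = -3*E_Se1/2 + q_C1/3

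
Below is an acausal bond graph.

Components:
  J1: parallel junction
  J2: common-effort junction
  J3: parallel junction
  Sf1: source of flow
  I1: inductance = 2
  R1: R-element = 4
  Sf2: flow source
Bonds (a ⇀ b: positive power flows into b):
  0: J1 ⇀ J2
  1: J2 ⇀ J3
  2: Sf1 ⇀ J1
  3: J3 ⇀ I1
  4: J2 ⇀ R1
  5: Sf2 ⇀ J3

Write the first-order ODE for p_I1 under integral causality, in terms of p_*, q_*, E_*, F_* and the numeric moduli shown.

β2 stroke at Sf1  (Sf1: flow source, stroke at near end)
β5 stroke at Sf2  (Sf2 (Sf) sets flow on bond)
β0 stroke at J1  (closing 0-jn rule on J1)
β3 stroke at I1  (I1 integral (f out))
β1 stroke at J3  (J3: last free bond brings effort in)
β4 stroke at J2  (only one effort-in slot at J2)

dp_I1/dt = 4*F_Sf1 + 4*F_Sf2 - 2*p_I1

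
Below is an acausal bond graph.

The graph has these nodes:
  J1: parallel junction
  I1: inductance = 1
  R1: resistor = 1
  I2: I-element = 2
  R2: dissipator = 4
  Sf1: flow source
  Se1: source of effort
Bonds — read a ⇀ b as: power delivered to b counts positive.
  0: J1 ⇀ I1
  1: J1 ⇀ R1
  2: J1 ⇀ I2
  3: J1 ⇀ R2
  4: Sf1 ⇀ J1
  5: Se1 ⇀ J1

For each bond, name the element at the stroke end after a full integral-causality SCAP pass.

#4 stroke at Sf1  (source Sf1 imposes f)
#5 stroke at J1  (Se1: effort source, stroke at far end)
#0 stroke at I1  (common-e at J1 fixed by 5)
#1 stroke at R1  (0-jn J1 has e-setter on 5)
#2 stroke at I2  (J1: bond 5 brought effort, rest push out)
#3 stroke at R2  (J1: bond 5 brought effort, rest push out)

#0 stroke→I1
#1 stroke→R1
#2 stroke→I2
#3 stroke→R2
#4 stroke→Sf1
#5 stroke→J1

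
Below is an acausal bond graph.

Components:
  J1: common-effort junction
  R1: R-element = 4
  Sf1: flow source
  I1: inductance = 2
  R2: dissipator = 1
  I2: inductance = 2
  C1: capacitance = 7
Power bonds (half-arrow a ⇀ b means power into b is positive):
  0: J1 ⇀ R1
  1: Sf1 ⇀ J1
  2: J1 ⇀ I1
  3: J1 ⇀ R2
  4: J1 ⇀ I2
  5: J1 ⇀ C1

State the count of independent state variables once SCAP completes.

bond 1 stroke at Sf1  (Sf1: flow source, stroke at near end)
bond 2 stroke at I1  (I1: I, integral causality)
bond 4 stroke at I2  (prefer integral on I2)
bond 5 stroke at J1  (C1 integral (e out))
bond 0 stroke at R1  (common-e at J1 fixed by 5)
bond 3 stroke at R2  (common-e at J1 fixed by 5)

3  (C1, I1, I2 all integral)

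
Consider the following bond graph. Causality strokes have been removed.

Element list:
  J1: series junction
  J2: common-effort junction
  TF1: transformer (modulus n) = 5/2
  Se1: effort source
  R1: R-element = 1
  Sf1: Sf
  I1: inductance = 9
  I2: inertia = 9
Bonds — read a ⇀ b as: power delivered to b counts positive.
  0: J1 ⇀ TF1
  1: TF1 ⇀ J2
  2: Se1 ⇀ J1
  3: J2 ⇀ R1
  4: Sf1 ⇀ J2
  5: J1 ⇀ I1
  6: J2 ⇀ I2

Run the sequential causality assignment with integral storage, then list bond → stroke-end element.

bond 0 stroke at J1
bond 1 stroke at TF1
bond 2 stroke at J1
bond 3 stroke at J2
bond 4 stroke at Sf1
bond 5 stroke at I1
bond 6 stroke at I2

bond 2 |J1  (Se1 fixes effort; stroke away)
bond 4 |Sf1  (source Sf1 imposes f)
bond 5 |I1  (I1: I, integral causality)
bond 0 |J1  (J1: bond 5 brought flow, rest push out)
bond 1 |TF1  (TF TF1: opposite of bond 0)
bond 6 |I2  (I2: I, integral causality)
bond 3 |J2  (J2 needs exactly one e-in)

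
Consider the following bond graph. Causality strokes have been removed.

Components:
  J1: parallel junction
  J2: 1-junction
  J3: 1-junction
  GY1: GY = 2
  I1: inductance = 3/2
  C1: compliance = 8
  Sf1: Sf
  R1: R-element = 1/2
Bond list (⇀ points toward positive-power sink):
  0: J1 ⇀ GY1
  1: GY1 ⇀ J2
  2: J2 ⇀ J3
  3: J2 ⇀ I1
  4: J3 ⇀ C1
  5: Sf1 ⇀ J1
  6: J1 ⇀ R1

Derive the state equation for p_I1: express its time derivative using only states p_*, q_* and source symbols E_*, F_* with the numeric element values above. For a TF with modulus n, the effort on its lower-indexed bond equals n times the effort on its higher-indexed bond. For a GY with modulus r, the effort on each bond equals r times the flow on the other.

dp_I1/dt = 2*F_Sf1 - 16*p_I1/3 - q_C1/8

#5 →Sf1  (Sf1 fixes flow; stroke at Sf1)
#3 →I1  (I1: I, integral causality)
#1 →J2  (common-f at J2 fixed by 3)
#2 →J2  (J2: bond 3 brought flow, rest push out)
#4 →J3  (J3: bond 2 brought flow, rest push out)
#0 →J1  (through GY1, causality inverts; strokes same side of GY1)
#6 →R1  (J1: bond 0 brought effort, rest push out)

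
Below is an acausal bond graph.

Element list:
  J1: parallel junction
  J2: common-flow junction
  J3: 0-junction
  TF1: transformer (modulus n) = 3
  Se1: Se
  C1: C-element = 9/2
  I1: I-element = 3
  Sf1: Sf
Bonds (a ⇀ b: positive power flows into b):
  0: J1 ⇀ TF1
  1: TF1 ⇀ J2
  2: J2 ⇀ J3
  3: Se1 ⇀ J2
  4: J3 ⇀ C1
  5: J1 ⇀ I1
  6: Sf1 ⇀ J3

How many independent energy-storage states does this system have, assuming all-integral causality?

bond 3 stroke at J2  (source Se1 imposes e)
bond 6 stroke at Sf1  (Sf1: flow source, stroke at near end)
bond 4 stroke at J3  (prefer integral on C1)
bond 2 stroke at J2  (0-jn J3 has e-setter on 4)
bond 1 stroke at TF1  (only one flow-in slot at J2)
bond 0 stroke at J1  (TF TF1: opposite of bond 1)
bond 5 stroke at I1  (0-jn J1 has e-setter on 0)

2  (C1, I1 all integral)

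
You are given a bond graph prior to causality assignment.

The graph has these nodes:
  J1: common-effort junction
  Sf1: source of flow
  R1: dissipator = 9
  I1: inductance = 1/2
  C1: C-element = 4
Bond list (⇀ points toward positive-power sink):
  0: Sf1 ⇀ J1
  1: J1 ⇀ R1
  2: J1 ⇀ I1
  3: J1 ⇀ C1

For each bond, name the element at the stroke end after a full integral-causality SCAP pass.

β0 stroke→Sf1  (source Sf1 imposes f)
β2 stroke→I1  (I1 integral (f out))
β3 stroke→J1  (prefer integral on C1)
β1 stroke→R1  (0-jn J1 has e-setter on 3)

bond 0 →Sf1
bond 1 →R1
bond 2 →I1
bond 3 →J1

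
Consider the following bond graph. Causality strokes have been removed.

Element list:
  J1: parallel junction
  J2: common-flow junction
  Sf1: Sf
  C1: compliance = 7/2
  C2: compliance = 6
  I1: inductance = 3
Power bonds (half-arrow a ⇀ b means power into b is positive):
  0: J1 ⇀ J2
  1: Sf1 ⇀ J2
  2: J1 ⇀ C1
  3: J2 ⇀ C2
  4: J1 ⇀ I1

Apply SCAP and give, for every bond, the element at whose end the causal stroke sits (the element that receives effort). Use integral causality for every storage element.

b0 stroke at J2
b1 stroke at Sf1
b2 stroke at J1
b3 stroke at J2
b4 stroke at I1

β1 |Sf1  (source Sf1 imposes f)
β0 |J2  (J2: bond 1 brought flow, rest push out)
β3 |J2  (common-f at J2 fixed by 1)
β2 |J1  (C1 integral (e out))
β4 |I1  (J1 effort already set via bond 2)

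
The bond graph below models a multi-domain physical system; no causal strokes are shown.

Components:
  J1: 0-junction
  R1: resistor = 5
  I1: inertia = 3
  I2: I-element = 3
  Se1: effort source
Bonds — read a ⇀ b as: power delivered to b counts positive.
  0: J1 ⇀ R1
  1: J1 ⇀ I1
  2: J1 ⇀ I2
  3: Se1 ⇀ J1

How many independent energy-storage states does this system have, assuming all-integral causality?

#3 stroke at J1  (Se1 (Se) sets effort on bond)
#0 stroke at R1  (0-jn J1 has e-setter on 3)
#1 stroke at I1  (0-jn J1 has e-setter on 3)
#2 stroke at I2  (0-jn J1 has e-setter on 3)

2  (I1, I2 all integral)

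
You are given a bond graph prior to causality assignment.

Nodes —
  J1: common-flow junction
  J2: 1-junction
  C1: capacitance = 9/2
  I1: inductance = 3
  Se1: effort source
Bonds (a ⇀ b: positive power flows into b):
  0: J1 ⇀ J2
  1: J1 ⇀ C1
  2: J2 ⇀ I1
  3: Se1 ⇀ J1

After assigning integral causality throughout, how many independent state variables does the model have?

bond 3 |J1  (source Se1 imposes e)
bond 1 |J1  (C1: C, integral causality)
bond 0 |J2  (only one flow-in slot at J1)
bond 2 |I1  (J2: last free bond brings flow in)

2  (C1, I1 all integral)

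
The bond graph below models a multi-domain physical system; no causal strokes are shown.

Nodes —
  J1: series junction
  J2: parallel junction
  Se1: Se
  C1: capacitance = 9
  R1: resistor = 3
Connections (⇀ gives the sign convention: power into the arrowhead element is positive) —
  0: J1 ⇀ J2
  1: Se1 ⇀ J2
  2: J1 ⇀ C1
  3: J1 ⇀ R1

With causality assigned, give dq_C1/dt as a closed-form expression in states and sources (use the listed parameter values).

b1 →J2  (source Se1 imposes e)
b0 →J1  (J2 effort already set via bond 1)
b2 →J1  (C1 outputs effort q/C1)
b3 →R1  (J1 needs exactly one f-in)

dq_C1/dt = -E_Se1/3 - q_C1/27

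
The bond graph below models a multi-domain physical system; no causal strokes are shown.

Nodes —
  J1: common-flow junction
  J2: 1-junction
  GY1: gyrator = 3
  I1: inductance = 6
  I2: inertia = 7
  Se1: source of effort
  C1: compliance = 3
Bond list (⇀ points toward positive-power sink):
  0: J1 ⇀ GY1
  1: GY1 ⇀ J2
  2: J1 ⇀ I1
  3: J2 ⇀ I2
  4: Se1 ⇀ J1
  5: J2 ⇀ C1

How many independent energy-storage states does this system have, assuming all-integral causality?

3  (C1, I1, I2 all integral)

bond 4 stroke at J1  (Se1 fixes effort; stroke away)
bond 2 stroke at I1  (I1 integral (f out))
bond 0 stroke at J1  (J1: bond 2 brought flow, rest push out)
bond 1 stroke at J2  (GY1: gyrator matches bond 0)
bond 3 stroke at I2  (prefer integral on I2)
bond 5 stroke at J2  (J2 flow already set via bond 3)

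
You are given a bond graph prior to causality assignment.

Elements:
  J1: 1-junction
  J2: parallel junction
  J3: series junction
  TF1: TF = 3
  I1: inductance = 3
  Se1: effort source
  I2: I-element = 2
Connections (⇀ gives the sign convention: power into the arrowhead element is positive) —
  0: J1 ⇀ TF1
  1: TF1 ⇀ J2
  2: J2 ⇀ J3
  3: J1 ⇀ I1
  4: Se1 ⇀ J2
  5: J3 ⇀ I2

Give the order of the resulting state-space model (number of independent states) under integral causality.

2  (I1, I2 all integral)

b4 stroke→J2  (source Se1 imposes e)
b1 stroke→TF1  (J2: bond 4 brought effort, rest push out)
b2 stroke→J3  (J2: bond 4 brought effort, rest push out)
b5 stroke→I2  (J3 needs exactly one f-in)
b0 stroke→J1  (through TF1, causality passes straight; one stroke at TF1)
b3 stroke→I1  (only one flow-in slot at J1)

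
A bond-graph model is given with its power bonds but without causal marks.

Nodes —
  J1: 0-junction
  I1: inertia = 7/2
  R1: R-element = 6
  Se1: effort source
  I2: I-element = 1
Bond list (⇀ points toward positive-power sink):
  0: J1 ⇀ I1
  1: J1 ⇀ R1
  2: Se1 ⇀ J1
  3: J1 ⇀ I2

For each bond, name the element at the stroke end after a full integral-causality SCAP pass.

β0 →I1
β1 →R1
β2 →J1
β3 →I2

b2 |J1  (Se1: effort source, stroke at far end)
b0 |I1  (J1 effort already set via bond 2)
b1 |R1  (J1: bond 2 brought effort, rest push out)
b3 |I2  (common-e at J1 fixed by 2)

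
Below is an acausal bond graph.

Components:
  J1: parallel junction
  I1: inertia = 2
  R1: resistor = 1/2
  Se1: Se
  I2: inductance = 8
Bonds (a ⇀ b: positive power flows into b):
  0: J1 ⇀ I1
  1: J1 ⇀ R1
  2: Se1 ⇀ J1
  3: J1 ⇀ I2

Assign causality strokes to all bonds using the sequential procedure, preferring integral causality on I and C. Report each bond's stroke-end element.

b0 stroke→I1
b1 stroke→R1
b2 stroke→J1
b3 stroke→I2

#2 →J1  (Se1 (Se) sets effort on bond)
#0 →I1  (J1 effort already set via bond 2)
#1 →R1  (common-e at J1 fixed by 2)
#3 →I2  (0-jn J1 has e-setter on 2)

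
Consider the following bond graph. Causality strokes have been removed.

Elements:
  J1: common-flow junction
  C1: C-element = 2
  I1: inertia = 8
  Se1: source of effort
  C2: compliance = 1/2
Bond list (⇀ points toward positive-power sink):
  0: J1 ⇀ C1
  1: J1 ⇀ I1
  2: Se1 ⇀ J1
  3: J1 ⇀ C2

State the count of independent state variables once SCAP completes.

3  (C1, C2, I1 all integral)

#2 stroke at J1  (Se1: effort source, stroke at far end)
#0 stroke at J1  (C1: C, integral causality)
#1 stroke at I1  (I1 integral (f out))
#3 stroke at J1  (1-jn J1 has f-setter on 1)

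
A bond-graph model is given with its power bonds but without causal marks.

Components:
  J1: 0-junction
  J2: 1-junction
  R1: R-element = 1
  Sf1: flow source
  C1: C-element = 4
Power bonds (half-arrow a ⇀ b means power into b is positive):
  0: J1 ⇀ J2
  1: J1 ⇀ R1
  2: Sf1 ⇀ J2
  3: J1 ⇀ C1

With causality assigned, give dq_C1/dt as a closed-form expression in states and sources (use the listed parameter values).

bond 2 |Sf1  (source Sf1 imposes f)
bond 0 |J2  (common-f at J2 fixed by 2)
bond 3 |J1  (C1: C, integral causality)
bond 1 |R1  (J1 effort already set via bond 3)

dq_C1/dt = -F_Sf1 - q_C1/4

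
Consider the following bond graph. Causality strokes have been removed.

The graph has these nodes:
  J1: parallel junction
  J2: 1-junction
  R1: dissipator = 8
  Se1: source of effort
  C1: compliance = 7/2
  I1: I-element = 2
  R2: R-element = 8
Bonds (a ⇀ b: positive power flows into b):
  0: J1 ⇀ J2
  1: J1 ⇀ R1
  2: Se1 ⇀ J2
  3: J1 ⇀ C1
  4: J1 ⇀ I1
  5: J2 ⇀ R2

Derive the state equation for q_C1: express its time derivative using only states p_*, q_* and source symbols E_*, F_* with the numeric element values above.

#2 stroke at J2  (source Se1 imposes e)
#3 stroke at J1  (C1 integral (e out))
#0 stroke at J2  (J1 effort already set via bond 3)
#1 stroke at R1  (0-jn J1 has e-setter on 3)
#4 stroke at I1  (J1: bond 3 brought effort, rest push out)
#5 stroke at R2  (closing 1-jn rule on J2)

dq_C1/dt = -E_Se1/8 - p_I1/2 - q_C1/14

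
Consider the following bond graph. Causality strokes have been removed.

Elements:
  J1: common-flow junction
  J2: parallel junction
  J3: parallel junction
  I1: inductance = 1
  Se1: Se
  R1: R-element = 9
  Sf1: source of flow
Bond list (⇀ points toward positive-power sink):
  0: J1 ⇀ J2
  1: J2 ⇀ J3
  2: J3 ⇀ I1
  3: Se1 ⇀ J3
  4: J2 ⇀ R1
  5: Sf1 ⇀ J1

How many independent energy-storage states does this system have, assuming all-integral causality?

#3 stroke at J3  (Se1 fixes effort; stroke away)
#5 stroke at Sf1  (Sf1 fixes flow; stroke at Sf1)
#0 stroke at J1  (1-jn J1 has f-setter on 5)
#1 stroke at J2  (common-e at J3 fixed by 3)
#2 stroke at I1  (common-e at J3 fixed by 3)
#4 stroke at R1  (J2: bond 1 brought effort, rest push out)

1  (I1 all integral)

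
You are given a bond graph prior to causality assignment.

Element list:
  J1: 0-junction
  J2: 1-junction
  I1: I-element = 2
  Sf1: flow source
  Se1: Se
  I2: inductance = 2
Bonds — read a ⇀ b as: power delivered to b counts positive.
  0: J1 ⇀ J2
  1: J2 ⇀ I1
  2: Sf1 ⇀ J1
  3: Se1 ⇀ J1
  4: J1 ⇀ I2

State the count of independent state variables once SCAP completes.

b2 stroke→Sf1  (Sf1 fixes flow; stroke at Sf1)
b3 stroke→J1  (Se1 (Se) sets effort on bond)
b0 stroke→J2  (0-jn J1 has e-setter on 3)
b4 stroke→I2  (common-e at J1 fixed by 3)
b1 stroke→I1  (closing 1-jn rule on J2)

2  (I1, I2 all integral)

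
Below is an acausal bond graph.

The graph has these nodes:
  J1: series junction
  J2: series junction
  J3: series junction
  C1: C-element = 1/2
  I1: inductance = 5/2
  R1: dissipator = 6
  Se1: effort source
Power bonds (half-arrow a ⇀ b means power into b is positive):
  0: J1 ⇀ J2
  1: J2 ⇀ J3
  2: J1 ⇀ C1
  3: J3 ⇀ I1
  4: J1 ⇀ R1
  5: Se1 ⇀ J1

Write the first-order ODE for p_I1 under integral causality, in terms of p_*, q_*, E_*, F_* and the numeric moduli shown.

bond 5 stroke→J1  (source Se1 imposes e)
bond 2 stroke→J1  (C1 outputs effort q/C1)
bond 3 stroke→I1  (I1 outputs flow p/I1)
bond 1 stroke→J3  (1-jn J3 has f-setter on 3)
bond 0 stroke→J2  (J2: bond 1 brought flow, rest push out)
bond 4 stroke→J1  (common-f at J1 fixed by 0)

dp_I1/dt = E_Se1 - 12*p_I1/5 - 2*q_C1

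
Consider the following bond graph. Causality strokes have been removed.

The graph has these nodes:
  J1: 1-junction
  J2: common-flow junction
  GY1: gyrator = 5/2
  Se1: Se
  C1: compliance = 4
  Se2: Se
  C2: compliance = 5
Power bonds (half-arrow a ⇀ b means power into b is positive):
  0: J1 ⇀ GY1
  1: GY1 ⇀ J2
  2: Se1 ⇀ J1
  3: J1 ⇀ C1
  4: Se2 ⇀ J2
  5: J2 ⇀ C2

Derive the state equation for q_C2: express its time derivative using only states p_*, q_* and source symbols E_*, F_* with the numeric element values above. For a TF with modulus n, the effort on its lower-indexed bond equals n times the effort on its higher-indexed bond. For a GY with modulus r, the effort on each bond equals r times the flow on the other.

β2 stroke→J1  (Se1 (Se) sets effort on bond)
β4 stroke→J2  (Se2 fixes effort; stroke away)
β3 stroke→J1  (C1: C, integral causality)
β0 stroke→GY1  (only one flow-in slot at J1)
β1 stroke→GY1  (GY1 both-in/both-out from 0)
β5 stroke→J2  (1-jn J2 has f-setter on 1)

dq_C2/dt = 2*E_Se1/5 - q_C1/10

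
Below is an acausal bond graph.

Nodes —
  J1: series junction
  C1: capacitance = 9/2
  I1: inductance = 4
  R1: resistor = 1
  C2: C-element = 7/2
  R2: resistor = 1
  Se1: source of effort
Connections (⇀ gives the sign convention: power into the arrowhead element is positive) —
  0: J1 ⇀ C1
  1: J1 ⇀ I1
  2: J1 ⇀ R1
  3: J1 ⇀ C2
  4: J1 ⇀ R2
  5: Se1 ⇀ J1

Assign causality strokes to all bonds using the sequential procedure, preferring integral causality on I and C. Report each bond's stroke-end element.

#0 →J1
#1 →I1
#2 →J1
#3 →J1
#4 →J1
#5 →J1

b5 →J1  (Se1: effort source, stroke at far end)
b0 →J1  (C1: C, integral causality)
b1 →I1  (I1 outputs flow p/I1)
b2 →J1  (common-f at J1 fixed by 1)
b3 →J1  (J1 flow already set via bond 1)
b4 →J1  (J1 flow already set via bond 1)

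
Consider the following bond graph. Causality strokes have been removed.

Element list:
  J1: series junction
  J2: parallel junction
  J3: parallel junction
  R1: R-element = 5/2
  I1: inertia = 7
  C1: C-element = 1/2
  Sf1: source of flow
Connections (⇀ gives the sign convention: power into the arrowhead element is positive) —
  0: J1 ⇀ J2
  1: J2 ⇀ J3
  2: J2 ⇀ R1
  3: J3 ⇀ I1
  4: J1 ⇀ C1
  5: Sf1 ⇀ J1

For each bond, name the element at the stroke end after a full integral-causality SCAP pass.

#0 stroke→J1
#1 stroke→J3
#2 stroke→J2
#3 stroke→I1
#4 stroke→J1
#5 stroke→Sf1

β5 stroke→Sf1  (Sf1 (Sf) sets flow on bond)
β0 stroke→J1  (J1 flow already set via bond 5)
β4 stroke→J1  (J1: bond 5 brought flow, rest push out)
β3 stroke→I1  (I1 integral (f out))
β1 stroke→J3  (J3: last free bond brings effort in)
β2 stroke→J2  (J2: last free bond brings effort in)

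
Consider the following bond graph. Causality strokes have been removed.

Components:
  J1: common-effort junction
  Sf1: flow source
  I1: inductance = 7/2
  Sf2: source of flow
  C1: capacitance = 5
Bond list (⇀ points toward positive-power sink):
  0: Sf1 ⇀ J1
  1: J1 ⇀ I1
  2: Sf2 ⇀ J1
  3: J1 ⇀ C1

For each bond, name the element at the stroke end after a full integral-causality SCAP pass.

b0 →Sf1  (Sf1 (Sf) sets flow on bond)
b2 →Sf2  (Sf2: flow source, stroke at near end)
b1 →I1  (I1 integral (f out))
b3 →J1  (only one effort-in slot at J1)

bond 0 stroke→Sf1
bond 1 stroke→I1
bond 2 stroke→Sf2
bond 3 stroke→J1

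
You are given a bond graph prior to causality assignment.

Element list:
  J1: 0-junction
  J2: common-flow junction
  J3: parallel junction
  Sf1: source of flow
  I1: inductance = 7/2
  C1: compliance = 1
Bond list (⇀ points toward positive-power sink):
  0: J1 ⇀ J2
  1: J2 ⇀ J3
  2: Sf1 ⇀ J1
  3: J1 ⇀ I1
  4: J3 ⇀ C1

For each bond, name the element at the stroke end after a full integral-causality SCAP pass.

β2 |Sf1  (Sf1 fixes flow; stroke at Sf1)
β3 |I1  (I1 outputs flow p/I1)
β0 |J1  (J1: last free bond brings effort in)
β1 |J2  (J2 flow already set via bond 0)
β4 |J3  (only one effort-in slot at J3)

#0 |J1
#1 |J2
#2 |Sf1
#3 |I1
#4 |J3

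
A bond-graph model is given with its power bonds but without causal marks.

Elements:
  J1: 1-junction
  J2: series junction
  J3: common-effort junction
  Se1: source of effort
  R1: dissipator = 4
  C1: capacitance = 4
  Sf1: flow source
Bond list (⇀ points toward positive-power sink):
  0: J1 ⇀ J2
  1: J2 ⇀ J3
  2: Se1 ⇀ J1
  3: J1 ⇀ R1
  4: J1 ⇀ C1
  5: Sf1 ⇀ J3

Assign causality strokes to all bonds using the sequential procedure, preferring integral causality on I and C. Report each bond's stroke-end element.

bond 2 stroke→J1  (Se1: effort source, stroke at far end)
bond 5 stroke→Sf1  (Sf1 (Sf) sets flow on bond)
bond 1 stroke→J3  (J3: last free bond brings effort in)
bond 0 stroke→J2  (common-f at J2 fixed by 1)
bond 3 stroke→J1  (common-f at J1 fixed by 0)
bond 4 stroke→J1  (J1 flow already set via bond 0)

#0 stroke→J2
#1 stroke→J3
#2 stroke→J1
#3 stroke→J1
#4 stroke→J1
#5 stroke→Sf1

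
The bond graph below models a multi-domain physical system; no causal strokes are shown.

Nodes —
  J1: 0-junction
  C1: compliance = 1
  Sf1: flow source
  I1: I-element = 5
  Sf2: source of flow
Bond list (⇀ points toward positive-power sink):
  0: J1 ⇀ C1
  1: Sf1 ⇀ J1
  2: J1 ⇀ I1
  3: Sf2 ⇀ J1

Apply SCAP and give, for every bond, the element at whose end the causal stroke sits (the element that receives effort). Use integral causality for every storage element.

b1 |Sf1  (Sf1: flow source, stroke at near end)
b3 |Sf2  (Sf2 (Sf) sets flow on bond)
b0 |J1  (C1 outputs effort q/C1)
b2 |I1  (J1 effort already set via bond 0)

bond 0 stroke→J1
bond 1 stroke→Sf1
bond 2 stroke→I1
bond 3 stroke→Sf2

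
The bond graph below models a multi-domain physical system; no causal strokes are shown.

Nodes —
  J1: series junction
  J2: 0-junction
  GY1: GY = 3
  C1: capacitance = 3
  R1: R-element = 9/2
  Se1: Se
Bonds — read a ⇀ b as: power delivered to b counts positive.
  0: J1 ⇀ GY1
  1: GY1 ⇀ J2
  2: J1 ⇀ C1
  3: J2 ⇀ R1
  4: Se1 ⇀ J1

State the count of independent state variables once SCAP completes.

1  (C1 all integral)

β4 stroke→J1  (Se1: effort source, stroke at far end)
β2 stroke→J1  (C1 outputs effort q/C1)
β0 stroke→GY1  (closing 1-jn rule on J1)
β1 stroke→GY1  (GY1 both-in/both-out from 0)
β3 stroke→J2  (closing 0-jn rule on J2)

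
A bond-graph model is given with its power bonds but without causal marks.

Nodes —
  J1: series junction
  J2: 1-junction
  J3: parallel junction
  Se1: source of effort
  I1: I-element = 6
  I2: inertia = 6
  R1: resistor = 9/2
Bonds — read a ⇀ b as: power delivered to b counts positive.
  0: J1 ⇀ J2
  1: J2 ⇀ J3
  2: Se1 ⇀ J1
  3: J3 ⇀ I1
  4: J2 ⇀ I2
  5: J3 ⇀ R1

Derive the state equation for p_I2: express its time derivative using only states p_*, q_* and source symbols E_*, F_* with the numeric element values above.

bond 2 stroke→J1  (Se1 fixes effort; stroke away)
bond 0 stroke→J2  (only one flow-in slot at J1)
bond 3 stroke→I1  (I1 outputs flow p/I1)
bond 4 stroke→I2  (I2 integral (f out))
bond 1 stroke→J2  (J2: bond 4 brought flow, rest push out)
bond 5 stroke→J3  (only one effort-in slot at J3)

dp_I2/dt = E_Se1 + 3*p_I1/4 - 3*p_I2/4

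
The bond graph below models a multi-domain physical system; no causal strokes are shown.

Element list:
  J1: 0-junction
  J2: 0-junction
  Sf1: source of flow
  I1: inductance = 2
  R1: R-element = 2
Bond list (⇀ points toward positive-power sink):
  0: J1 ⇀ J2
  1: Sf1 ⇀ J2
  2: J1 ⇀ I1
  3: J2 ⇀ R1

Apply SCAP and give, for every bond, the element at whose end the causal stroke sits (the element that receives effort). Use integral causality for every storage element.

bond 1 |Sf1  (Sf1: flow source, stroke at near end)
bond 2 |I1  (I1 outputs flow p/I1)
bond 0 |J1  (closing 0-jn rule on J1)
bond 3 |J2  (J2 needs exactly one e-in)

#0 stroke→J1
#1 stroke→Sf1
#2 stroke→I1
#3 stroke→J2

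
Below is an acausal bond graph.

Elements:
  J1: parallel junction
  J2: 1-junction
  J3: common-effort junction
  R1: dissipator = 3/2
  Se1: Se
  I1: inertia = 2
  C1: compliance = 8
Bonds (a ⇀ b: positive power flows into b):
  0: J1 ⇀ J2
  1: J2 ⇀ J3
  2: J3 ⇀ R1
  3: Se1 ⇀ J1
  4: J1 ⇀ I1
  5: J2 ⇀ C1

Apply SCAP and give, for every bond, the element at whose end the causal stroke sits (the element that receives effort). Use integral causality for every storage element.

#0 stroke→J2
#1 stroke→J3
#2 stroke→R1
#3 stroke→J1
#4 stroke→I1
#5 stroke→J2

#3 |J1  (Se1 fixes effort; stroke away)
#0 |J2  (J1 effort already set via bond 3)
#4 |I1  (J1 effort already set via bond 3)
#5 |J2  (C1 integral (e out))
#1 |J3  (J2: last free bond brings flow in)
#2 |R1  (0-jn J3 has e-setter on 1)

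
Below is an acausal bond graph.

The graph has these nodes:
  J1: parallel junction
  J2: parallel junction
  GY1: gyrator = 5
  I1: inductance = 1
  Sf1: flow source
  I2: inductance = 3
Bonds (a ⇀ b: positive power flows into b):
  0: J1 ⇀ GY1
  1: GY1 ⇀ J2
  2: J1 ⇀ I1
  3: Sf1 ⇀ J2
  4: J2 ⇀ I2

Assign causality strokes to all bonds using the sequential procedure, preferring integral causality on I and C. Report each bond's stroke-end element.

#3 stroke at Sf1  (Sf1: flow source, stroke at near end)
#2 stroke at I1  (I1: I, integral causality)
#0 stroke at J1  (only one effort-in slot at J1)
#1 stroke at J2  (GY GY1: same side as bond 0)
#4 stroke at I2  (J2 effort already set via bond 1)

bond 0 |J1
bond 1 |J2
bond 2 |I1
bond 3 |Sf1
bond 4 |I2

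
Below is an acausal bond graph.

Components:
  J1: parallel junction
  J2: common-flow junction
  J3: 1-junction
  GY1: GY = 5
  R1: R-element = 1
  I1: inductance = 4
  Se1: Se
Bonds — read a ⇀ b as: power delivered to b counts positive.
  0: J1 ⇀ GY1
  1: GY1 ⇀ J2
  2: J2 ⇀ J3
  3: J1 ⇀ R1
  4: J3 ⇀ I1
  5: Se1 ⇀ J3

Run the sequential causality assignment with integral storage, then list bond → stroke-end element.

bond 0 stroke→J1
bond 1 stroke→J2
bond 2 stroke→J3
bond 3 stroke→R1
bond 4 stroke→I1
bond 5 stroke→J3

bond 5 |J3  (Se1 (Se) sets effort on bond)
bond 4 |I1  (I1 integral (f out))
bond 2 |J3  (1-jn J3 has f-setter on 4)
bond 1 |J2  (common-f at J2 fixed by 2)
bond 0 |J1  (GY1: gyrator matches bond 1)
bond 3 |R1  (0-jn J1 has e-setter on 0)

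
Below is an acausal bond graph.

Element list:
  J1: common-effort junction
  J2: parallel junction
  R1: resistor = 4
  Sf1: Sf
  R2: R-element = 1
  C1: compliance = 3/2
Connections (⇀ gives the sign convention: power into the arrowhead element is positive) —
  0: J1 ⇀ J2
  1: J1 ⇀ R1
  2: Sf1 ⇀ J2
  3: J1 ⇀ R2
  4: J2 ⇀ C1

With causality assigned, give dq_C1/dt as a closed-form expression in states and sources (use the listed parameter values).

#2 stroke→Sf1  (Sf1 (Sf) sets flow on bond)
#4 stroke→J2  (C1 outputs effort q/C1)
#0 stroke→J1  (J2 effort already set via bond 4)
#1 stroke→R1  (J1: bond 0 brought effort, rest push out)
#3 stroke→R2  (0-jn J1 has e-setter on 0)

dq_C1/dt = F_Sf1 - 5*q_C1/6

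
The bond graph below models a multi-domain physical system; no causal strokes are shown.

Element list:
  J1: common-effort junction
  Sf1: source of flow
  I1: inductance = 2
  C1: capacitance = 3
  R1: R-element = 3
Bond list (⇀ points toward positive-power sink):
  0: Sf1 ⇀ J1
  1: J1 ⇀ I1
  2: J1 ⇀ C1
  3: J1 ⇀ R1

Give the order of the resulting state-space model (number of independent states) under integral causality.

β0 →Sf1  (Sf1 fixes flow; stroke at Sf1)
β1 →I1  (I1 integral (f out))
β2 →J1  (prefer integral on C1)
β3 →R1  (J1 effort already set via bond 2)

2  (C1, I1 all integral)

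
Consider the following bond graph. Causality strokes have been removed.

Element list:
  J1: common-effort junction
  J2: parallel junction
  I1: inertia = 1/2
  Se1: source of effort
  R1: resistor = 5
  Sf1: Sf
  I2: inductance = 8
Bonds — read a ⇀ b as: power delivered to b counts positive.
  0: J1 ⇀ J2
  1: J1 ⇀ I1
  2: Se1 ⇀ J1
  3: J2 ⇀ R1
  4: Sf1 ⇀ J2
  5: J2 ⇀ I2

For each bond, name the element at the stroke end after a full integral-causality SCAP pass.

b0 stroke→J2
b1 stroke→I1
b2 stroke→J1
b3 stroke→R1
b4 stroke→Sf1
b5 stroke→I2

b2 stroke at J1  (Se1: effort source, stroke at far end)
b4 stroke at Sf1  (Sf1 (Sf) sets flow on bond)
b0 stroke at J2  (J1 effort already set via bond 2)
b1 stroke at I1  (common-e at J1 fixed by 2)
b3 stroke at R1  (0-jn J2 has e-setter on 0)
b5 stroke at I2  (0-jn J2 has e-setter on 0)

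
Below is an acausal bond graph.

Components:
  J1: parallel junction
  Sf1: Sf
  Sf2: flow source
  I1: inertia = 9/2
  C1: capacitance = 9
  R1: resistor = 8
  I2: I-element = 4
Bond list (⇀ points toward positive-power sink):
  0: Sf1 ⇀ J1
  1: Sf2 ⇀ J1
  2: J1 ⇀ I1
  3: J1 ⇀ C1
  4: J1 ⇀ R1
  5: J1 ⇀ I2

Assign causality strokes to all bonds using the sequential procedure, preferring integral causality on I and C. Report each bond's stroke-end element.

β0 →Sf1
β1 →Sf2
β2 →I1
β3 →J1
β4 →R1
β5 →I2

#0 →Sf1  (Sf1: flow source, stroke at near end)
#1 →Sf2  (Sf2: flow source, stroke at near end)
#2 →I1  (prefer integral on I1)
#3 →J1  (prefer integral on C1)
#4 →R1  (common-e at J1 fixed by 3)
#5 →I2  (common-e at J1 fixed by 3)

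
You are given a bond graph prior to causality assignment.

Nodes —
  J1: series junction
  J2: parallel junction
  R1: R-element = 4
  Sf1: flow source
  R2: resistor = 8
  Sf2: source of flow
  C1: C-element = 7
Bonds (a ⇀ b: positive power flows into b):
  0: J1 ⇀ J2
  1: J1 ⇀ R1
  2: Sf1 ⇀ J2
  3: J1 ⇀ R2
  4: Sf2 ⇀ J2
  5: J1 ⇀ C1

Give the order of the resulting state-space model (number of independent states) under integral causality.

1  (C1 all integral)

β2 stroke at Sf1  (Sf1: flow source, stroke at near end)
β4 stroke at Sf2  (source Sf2 imposes f)
β0 stroke at J2  (only one effort-in slot at J2)
β1 stroke at J1  (common-f at J1 fixed by 0)
β3 stroke at J1  (J1: bond 0 brought flow, rest push out)
β5 stroke at J1  (J1: bond 0 brought flow, rest push out)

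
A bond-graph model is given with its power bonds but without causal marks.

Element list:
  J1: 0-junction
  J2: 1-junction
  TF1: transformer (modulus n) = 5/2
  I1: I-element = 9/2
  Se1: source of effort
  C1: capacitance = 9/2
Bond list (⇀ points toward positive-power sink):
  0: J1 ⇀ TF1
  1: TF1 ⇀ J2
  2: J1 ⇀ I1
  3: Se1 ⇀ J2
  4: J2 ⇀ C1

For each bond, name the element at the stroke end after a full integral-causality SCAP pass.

#3 →J2  (Se1 (Se) sets effort on bond)
#2 →I1  (I1 integral (f out))
#0 →J1  (J1: last free bond brings effort in)
#1 →TF1  (TF TF1: opposite of bond 0)
#4 →J2  (1-jn J2 has f-setter on 1)

#0 stroke at J1
#1 stroke at TF1
#2 stroke at I1
#3 stroke at J2
#4 stroke at J2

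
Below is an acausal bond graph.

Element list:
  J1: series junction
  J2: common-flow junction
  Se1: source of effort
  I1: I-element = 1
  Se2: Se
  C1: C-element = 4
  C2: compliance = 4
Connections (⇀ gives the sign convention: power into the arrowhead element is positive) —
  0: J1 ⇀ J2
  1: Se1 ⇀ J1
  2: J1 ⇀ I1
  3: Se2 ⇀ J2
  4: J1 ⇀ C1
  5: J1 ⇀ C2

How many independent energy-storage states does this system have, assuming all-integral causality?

3  (C1, C2, I1 all integral)

#1 →J1  (Se1: effort source, stroke at far end)
#3 →J2  (Se2 fixes effort; stroke away)
#0 →J1  (closing 1-jn rule on J2)
#2 →I1  (I1 integral (f out))
#4 →J1  (J1 flow already set via bond 2)
#5 →J1  (J1: bond 2 brought flow, rest push out)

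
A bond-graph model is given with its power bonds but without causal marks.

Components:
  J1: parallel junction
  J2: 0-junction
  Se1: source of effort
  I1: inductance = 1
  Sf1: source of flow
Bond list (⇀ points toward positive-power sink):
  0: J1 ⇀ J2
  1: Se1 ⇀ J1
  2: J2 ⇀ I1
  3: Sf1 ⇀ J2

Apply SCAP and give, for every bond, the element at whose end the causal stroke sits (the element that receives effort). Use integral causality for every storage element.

β0 |J2
β1 |J1
β2 |I1
β3 |Sf1

#1 →J1  (source Se1 imposes e)
#3 →Sf1  (source Sf1 imposes f)
#0 →J2  (common-e at J1 fixed by 1)
#2 →I1  (0-jn J2 has e-setter on 0)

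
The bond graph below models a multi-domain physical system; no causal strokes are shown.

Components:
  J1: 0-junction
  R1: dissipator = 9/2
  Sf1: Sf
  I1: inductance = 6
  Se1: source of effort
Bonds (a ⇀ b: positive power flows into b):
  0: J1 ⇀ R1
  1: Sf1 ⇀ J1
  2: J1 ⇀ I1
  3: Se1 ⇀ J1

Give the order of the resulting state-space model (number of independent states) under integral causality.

#1 stroke→Sf1  (Sf1 fixes flow; stroke at Sf1)
#3 stroke→J1  (Se1 (Se) sets effort on bond)
#0 stroke→R1  (J1: bond 3 brought effort, rest push out)
#2 stroke→I1  (J1 effort already set via bond 3)

1  (I1 all integral)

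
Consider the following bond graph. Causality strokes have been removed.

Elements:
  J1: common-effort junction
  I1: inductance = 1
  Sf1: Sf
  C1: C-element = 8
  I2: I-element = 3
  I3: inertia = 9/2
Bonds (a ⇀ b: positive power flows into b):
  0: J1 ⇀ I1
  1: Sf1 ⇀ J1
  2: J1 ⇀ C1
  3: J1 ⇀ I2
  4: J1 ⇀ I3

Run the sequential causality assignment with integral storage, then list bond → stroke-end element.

b1 →Sf1  (Sf1 (Sf) sets flow on bond)
b0 →I1  (I1 integral (f out))
b2 →J1  (C1 integral (e out))
b3 →I2  (J1: bond 2 brought effort, rest push out)
b4 →I3  (0-jn J1 has e-setter on 2)

b0 |I1
b1 |Sf1
b2 |J1
b3 |I2
b4 |I3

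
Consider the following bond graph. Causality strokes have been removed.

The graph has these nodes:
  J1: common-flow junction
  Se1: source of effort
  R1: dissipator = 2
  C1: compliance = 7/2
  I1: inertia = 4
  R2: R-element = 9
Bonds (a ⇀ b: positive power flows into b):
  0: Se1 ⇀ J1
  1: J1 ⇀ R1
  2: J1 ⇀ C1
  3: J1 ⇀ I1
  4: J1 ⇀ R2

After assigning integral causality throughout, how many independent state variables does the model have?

2  (C1, I1 all integral)

#0 stroke→J1  (source Se1 imposes e)
#2 stroke→J1  (prefer integral on C1)
#3 stroke→I1  (I1 outputs flow p/I1)
#1 stroke→J1  (1-jn J1 has f-setter on 3)
#4 stroke→J1  (J1: bond 3 brought flow, rest push out)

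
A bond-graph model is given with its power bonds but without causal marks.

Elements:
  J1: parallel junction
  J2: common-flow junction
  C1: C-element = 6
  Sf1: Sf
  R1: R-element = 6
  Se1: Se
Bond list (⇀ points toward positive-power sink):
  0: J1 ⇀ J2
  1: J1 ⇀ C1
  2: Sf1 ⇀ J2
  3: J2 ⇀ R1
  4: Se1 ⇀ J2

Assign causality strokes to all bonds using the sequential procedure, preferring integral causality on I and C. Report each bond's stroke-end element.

#2 stroke at Sf1  (Sf1: flow source, stroke at near end)
#4 stroke at J2  (Se1 (Se) sets effort on bond)
#0 stroke at J2  (common-f at J2 fixed by 2)
#3 stroke at J2  (J2 flow already set via bond 2)
#1 stroke at J1  (J1: last free bond brings effort in)

β0 stroke→J2
β1 stroke→J1
β2 stroke→Sf1
β3 stroke→J2
β4 stroke→J2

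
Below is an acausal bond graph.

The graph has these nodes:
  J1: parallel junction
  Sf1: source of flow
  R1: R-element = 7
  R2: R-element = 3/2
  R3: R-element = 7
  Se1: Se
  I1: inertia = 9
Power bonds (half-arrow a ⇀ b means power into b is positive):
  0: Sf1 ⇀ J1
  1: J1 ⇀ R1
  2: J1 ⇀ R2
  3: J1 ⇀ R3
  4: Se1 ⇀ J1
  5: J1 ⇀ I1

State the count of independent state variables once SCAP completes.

1  (I1 all integral)

β0 stroke at Sf1  (Sf1: flow source, stroke at near end)
β4 stroke at J1  (source Se1 imposes e)
β1 stroke at R1  (0-jn J1 has e-setter on 4)
β2 stroke at R2  (J1: bond 4 brought effort, rest push out)
β3 stroke at R3  (0-jn J1 has e-setter on 4)
β5 stroke at I1  (common-e at J1 fixed by 4)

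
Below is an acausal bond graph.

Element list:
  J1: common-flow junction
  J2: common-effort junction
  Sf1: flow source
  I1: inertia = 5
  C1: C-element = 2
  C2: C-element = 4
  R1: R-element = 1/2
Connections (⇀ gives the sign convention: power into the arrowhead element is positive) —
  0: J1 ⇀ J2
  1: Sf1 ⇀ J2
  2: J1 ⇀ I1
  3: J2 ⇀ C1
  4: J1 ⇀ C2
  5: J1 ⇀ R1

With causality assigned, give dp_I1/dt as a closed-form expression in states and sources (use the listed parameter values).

β1 →Sf1  (Sf1 fixes flow; stroke at Sf1)
β2 →I1  (I1 integral (f out))
β0 →J1  (common-f at J1 fixed by 2)
β4 →J1  (J1 flow already set via bond 2)
β5 →J1  (J1 flow already set via bond 2)
β3 →J2  (closing 0-jn rule on J2)

dp_I1/dt = -p_I1/10 - q_C1/2 - q_C2/4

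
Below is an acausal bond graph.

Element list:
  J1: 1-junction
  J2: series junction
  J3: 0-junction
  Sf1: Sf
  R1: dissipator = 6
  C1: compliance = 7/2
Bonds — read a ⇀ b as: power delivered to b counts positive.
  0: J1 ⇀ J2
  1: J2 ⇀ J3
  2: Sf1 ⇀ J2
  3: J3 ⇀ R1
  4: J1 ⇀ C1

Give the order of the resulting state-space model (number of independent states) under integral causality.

1  (C1 all integral)

#2 stroke at Sf1  (source Sf1 imposes f)
#0 stroke at J2  (J2: bond 2 brought flow, rest push out)
#1 stroke at J2  (1-jn J2 has f-setter on 2)
#3 stroke at J3  (only one effort-in slot at J3)
#4 stroke at J1  (common-f at J1 fixed by 0)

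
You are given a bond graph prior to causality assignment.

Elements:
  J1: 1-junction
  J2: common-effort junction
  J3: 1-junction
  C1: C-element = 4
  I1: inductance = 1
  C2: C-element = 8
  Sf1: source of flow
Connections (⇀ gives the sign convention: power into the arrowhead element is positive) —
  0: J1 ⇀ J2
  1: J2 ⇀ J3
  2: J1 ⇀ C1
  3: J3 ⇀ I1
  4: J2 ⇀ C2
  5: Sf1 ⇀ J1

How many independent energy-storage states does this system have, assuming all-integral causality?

β5 stroke at Sf1  (Sf1 (Sf) sets flow on bond)
β0 stroke at J1  (common-f at J1 fixed by 5)
β2 stroke at J1  (J1 flow already set via bond 5)
β3 stroke at I1  (I1 integral (f out))
β1 stroke at J3  (common-f at J3 fixed by 3)
β4 stroke at J2  (J2 needs exactly one e-in)

3  (C1, C2, I1 all integral)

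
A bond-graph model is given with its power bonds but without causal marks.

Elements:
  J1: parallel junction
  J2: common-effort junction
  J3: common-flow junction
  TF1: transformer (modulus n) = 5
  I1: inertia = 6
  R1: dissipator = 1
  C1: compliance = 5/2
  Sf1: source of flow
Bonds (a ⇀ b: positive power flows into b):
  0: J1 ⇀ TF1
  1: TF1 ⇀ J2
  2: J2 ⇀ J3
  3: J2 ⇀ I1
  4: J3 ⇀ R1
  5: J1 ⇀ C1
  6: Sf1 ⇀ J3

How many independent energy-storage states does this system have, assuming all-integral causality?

2  (C1, I1 all integral)

β6 stroke→Sf1  (Sf1: flow source, stroke at near end)
β2 stroke→J3  (common-f at J3 fixed by 6)
β4 stroke→J3  (common-f at J3 fixed by 6)
β3 stroke→I1  (I1 outputs flow p/I1)
β1 stroke→J2  (closing 0-jn rule on J2)
β0 stroke→TF1  (TF1 one-in-one-out from 1)
β5 stroke→J1  (J1: last free bond brings effort in)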